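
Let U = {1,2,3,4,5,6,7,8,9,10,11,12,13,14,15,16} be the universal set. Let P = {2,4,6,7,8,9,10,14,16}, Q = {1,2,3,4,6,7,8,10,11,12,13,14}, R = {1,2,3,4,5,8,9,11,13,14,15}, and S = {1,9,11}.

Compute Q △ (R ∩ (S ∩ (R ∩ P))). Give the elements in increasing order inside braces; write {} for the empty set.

R ∩ P = {2,4,8,9,14}
S ∩ (R ∩ P) = {9}
R ∩ (S ∩ (R ∩ P)) = {9}
Q △ (R ∩ (S ∩ (R ∩ P))) = {1,2,3,4,6,7,8,9,10,11,12,13,14}

{1,2,3,4,6,7,8,9,10,11,12,13,14}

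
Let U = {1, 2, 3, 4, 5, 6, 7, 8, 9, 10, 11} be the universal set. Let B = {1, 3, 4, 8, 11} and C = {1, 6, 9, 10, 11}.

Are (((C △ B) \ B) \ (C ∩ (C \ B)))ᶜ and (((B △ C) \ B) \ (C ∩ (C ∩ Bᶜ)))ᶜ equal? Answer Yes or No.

Yes

C △ B = {3, 4, 6, 8, 9, 10}
(C △ B) \ B = {6, 9, 10}
C \ B = {6, 9, 10}
C ∩ (C \ B) = {6, 9, 10}
((C △ B) \ B) \ (C ∩ (C \ B)) = {}
(((C △ B) \ B) \ (C ∩ (C \ B)))ᶜ = {1, 2, 3, 4, 5, 6, 7, 8, 9, 10, 11}
B △ C = {3, 4, 6, 8, 9, 10}
(B △ C) \ B = {6, 9, 10}
Bᶜ = {2, 5, 6, 7, 9, 10}
C ∩ Bᶜ = {6, 9, 10}
C ∩ (C ∩ Bᶜ) = {6, 9, 10}
((B △ C) \ B) \ (C ∩ (C ∩ Bᶜ)) = {}
(((B △ C) \ B) \ (C ∩ (C ∩ Bᶜ)))ᶜ = {1, 2, 3, 4, 5, 6, 7, 8, 9, 10, 11}
Both equal {1, 2, 3, 4, 5, 6, 7, 8, 9, 10, 11}, so (((C △ B) \ B) \ (C ∩ (C \ B)))ᶜ = (((B △ C) \ B) \ (C ∩ (C ∩ Bᶜ)))ᶜ.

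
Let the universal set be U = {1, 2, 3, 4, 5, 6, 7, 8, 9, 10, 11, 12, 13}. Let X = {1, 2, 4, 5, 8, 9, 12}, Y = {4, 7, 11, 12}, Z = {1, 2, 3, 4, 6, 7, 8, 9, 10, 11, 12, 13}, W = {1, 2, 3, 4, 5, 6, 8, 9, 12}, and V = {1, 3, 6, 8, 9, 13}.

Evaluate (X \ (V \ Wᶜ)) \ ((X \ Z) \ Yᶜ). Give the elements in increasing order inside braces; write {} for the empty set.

{2, 4, 5, 12}

Wᶜ = {7, 10, 11, 13}
V \ Wᶜ = {1, 3, 6, 8, 9}
X \ (V \ Wᶜ) = {2, 4, 5, 12}
X \ Z = {5}
Yᶜ = {1, 2, 3, 5, 6, 8, 9, 10, 13}
(X \ Z) \ Yᶜ = {}
(X \ (V \ Wᶜ)) \ ((X \ Z) \ Yᶜ) = {2, 4, 5, 12}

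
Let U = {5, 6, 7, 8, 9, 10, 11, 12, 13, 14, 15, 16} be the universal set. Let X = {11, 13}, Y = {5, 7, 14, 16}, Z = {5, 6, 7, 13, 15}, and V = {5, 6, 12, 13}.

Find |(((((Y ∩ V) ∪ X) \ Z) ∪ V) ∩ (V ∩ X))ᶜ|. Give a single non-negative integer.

11

Y ∩ V = {5}
(Y ∩ V) ∪ X = {5, 11, 13}
((Y ∩ V) ∪ X) \ Z = {11}
(((Y ∩ V) ∪ X) \ Z) ∪ V = {5, 6, 11, 12, 13}
V ∩ X = {13}
((((Y ∩ V) ∪ X) \ Z) ∪ V) ∩ (V ∩ X) = {13}
(((((Y ∩ V) ∪ X) \ Z) ∪ V) ∩ (V ∩ X))ᶜ = {5, 6, 7, 8, 9, 10, 11, 12, 14, 15, 16}
|(((((Y ∩ V) ∪ X) \ Z) ∪ V) ∩ (V ∩ X))ᶜ| = 11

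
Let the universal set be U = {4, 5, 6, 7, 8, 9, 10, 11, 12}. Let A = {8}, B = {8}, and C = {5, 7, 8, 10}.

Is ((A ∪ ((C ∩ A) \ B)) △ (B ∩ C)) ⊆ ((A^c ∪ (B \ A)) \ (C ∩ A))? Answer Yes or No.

Yes

C ∩ A = {8}
(C ∩ A) \ B = {}
A ∪ ((C ∩ A) \ B) = {8}
B ∩ C = {8}
(A ∪ ((C ∩ A) \ B)) △ (B ∩ C) = {}
A^c = {4, 5, 6, 7, 9, 10, 11, 12}
B \ A = {}
A^c ∪ (B \ A) = {4, 5, 6, 7, 9, 10, 11, 12}
(A^c ∪ (B \ A)) \ (C ∩ A) = {4, 5, 6, 7, 9, 10, 11, 12}
Every element of {} is in {4, 5, 6, 7, 9, 10, 11, 12}, so (A ∪ ((C ∩ A) \ B)) △ (B ∩ C) ⊆ (A^c ∪ (B \ A)) \ (C ∩ A).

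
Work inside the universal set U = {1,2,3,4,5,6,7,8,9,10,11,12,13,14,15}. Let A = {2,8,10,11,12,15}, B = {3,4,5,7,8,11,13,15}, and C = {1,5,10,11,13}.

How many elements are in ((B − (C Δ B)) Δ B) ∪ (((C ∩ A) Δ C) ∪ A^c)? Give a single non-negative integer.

C Δ B = {1,3,4,7,8,10,15}
B − (C Δ B) = {5,11,13}
(B − (C Δ B)) Δ B = {3,4,7,8,15}
C ∩ A = {10,11}
(C ∩ A) Δ C = {1,5,13}
A^c = {1,3,4,5,6,7,9,13,14}
((C ∩ A) Δ C) ∪ A^c = {1,3,4,5,6,7,9,13,14}
((B − (C Δ B)) Δ B) ∪ (((C ∩ A) Δ C) ∪ A^c) = {1,3,4,5,6,7,8,9,13,14,15}
|((B − (C Δ B)) Δ B) ∪ (((C ∩ A) Δ C) ∪ A^c)| = 11

11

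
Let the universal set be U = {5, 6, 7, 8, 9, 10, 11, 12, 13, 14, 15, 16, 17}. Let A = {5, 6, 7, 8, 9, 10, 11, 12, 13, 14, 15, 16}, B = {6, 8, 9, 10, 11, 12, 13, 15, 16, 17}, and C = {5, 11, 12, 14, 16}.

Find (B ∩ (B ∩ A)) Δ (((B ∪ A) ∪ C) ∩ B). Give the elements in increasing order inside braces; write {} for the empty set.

{17}

B ∩ A = {6, 8, 9, 10, 11, 12, 13, 15, 16}
B ∩ (B ∩ A) = {6, 8, 9, 10, 11, 12, 13, 15, 16}
B ∪ A = {5, 6, 7, 8, 9, 10, 11, 12, 13, 14, 15, 16, 17}
(B ∪ A) ∪ C = {5, 6, 7, 8, 9, 10, 11, 12, 13, 14, 15, 16, 17}
((B ∪ A) ∪ C) ∩ B = {6, 8, 9, 10, 11, 12, 13, 15, 16, 17}
(B ∩ (B ∩ A)) Δ (((B ∪ A) ∪ C) ∩ B) = {17}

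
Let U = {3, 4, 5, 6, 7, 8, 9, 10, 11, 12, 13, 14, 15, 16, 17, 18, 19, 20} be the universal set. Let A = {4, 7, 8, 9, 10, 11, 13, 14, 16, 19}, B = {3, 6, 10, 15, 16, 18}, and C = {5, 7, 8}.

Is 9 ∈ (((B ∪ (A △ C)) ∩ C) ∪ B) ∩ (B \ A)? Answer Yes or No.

9 ∈ A and 9 ∉ C, so 9 ∈ A △ C
9 ∉ B and 9 ∈ (A △ C), so 9 ∈ B ∪ (A △ C)
9 ∈ (B ∪ (A △ C)) and 9 ∉ C, so 9 ∉ (B ∪ (A △ C)) ∩ C
9 ∉ ((B ∪ (A △ C)) ∩ C) and 9 ∉ B, so 9 ∉ ((B ∪ (A △ C)) ∩ C) ∪ B
9 ∉ B and 9 ∈ A, so 9 ∉ B \ A
9 ∉ (((B ∪ (A △ C)) ∩ C) ∪ B) and 9 ∉ (B \ A), so 9 ∉ (((B ∪ (A △ C)) ∩ C) ∪ B) ∩ (B \ A)

No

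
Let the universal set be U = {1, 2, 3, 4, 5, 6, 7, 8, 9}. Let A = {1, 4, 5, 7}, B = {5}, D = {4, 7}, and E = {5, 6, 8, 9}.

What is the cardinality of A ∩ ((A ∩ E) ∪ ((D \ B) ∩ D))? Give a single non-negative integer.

A ∩ E = {5}
D \ B = {4, 7}
(D \ B) ∩ D = {4, 7}
(A ∩ E) ∪ ((D \ B) ∩ D) = {4, 5, 7}
A ∩ ((A ∩ E) ∪ ((D \ B) ∩ D)) = {4, 5, 7}
|A ∩ ((A ∩ E) ∪ ((D \ B) ∩ D))| = 3

3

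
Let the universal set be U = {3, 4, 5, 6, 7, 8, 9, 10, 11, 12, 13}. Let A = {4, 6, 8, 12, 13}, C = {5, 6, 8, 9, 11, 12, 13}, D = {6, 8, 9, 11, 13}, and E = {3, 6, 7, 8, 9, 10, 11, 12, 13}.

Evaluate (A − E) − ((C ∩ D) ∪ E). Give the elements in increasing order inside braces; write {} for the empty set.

A − E = {4}
C ∩ D = {6, 8, 9, 11, 13}
(C ∩ D) ∪ E = {3, 6, 7, 8, 9, 10, 11, 12, 13}
(A − E) − ((C ∩ D) ∪ E) = {4}

{4}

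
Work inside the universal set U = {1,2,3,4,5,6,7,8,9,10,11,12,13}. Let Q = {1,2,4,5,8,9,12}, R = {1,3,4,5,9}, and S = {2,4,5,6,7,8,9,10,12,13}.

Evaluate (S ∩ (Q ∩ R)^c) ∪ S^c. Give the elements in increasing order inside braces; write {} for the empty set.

Q ∩ R = {1,4,5,9}
(Q ∩ R)^c = {2,3,6,7,8,10,11,12,13}
S ∩ (Q ∩ R)^c = {2,6,7,8,10,12,13}
S^c = {1,3,11}
(S ∩ (Q ∩ R)^c) ∪ S^c = {1,2,3,6,7,8,10,11,12,13}

{1,2,3,6,7,8,10,11,12,13}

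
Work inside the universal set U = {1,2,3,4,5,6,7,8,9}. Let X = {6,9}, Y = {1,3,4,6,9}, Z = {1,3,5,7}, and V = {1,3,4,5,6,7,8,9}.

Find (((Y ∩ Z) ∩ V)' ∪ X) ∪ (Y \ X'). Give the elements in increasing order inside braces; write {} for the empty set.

{2,4,5,6,7,8,9}

Y ∩ Z = {1,3}
(Y ∩ Z) ∩ V = {1,3}
((Y ∩ Z) ∩ V)' = {2,4,5,6,7,8,9}
((Y ∩ Z) ∩ V)' ∪ X = {2,4,5,6,7,8,9}
X' = {1,2,3,4,5,7,8}
Y \ X' = {6,9}
(((Y ∩ Z) ∩ V)' ∪ X) ∪ (Y \ X') = {2,4,5,6,7,8,9}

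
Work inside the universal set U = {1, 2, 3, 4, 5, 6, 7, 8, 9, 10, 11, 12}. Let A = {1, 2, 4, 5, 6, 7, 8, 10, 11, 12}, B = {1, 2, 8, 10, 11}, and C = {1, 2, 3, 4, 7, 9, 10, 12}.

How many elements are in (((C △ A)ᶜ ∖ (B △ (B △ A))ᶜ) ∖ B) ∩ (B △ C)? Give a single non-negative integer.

3

C △ A = {3, 5, 6, 8, 9, 11}
(C △ A)ᶜ = {1, 2, 4, 7, 10, 12}
B △ A = {4, 5, 6, 7, 12}
B △ (B △ A) = {1, 2, 4, 5, 6, 7, 8, 10, 11, 12}
(B △ (B △ A))ᶜ = {3, 9}
(C △ A)ᶜ ∖ (B △ (B △ A))ᶜ = {1, 2, 4, 7, 10, 12}
((C △ A)ᶜ ∖ (B △ (B △ A))ᶜ) ∖ B = {4, 7, 12}
B △ C = {3, 4, 7, 8, 9, 11, 12}
(((C △ A)ᶜ ∖ (B △ (B △ A))ᶜ) ∖ B) ∩ (B △ C) = {4, 7, 12}
|(((C △ A)ᶜ ∖ (B △ (B △ A))ᶜ) ∖ B) ∩ (B △ C)| = 3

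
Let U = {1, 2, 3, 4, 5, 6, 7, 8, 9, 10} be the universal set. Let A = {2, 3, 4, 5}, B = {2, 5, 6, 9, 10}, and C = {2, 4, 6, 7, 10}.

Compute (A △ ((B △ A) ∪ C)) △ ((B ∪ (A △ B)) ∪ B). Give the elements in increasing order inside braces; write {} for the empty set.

{2, 3, 4, 7}

B △ A = {3, 4, 6, 9, 10}
(B △ A) ∪ C = {2, 3, 4, 6, 7, 9, 10}
A △ ((B △ A) ∪ C) = {5, 6, 7, 9, 10}
A △ B = {3, 4, 6, 9, 10}
B ∪ (A △ B) = {2, 3, 4, 5, 6, 9, 10}
(B ∪ (A △ B)) ∪ B = {2, 3, 4, 5, 6, 9, 10}
(A △ ((B △ A) ∪ C)) △ ((B ∪ (A △ B)) ∪ B) = {2, 3, 4, 7}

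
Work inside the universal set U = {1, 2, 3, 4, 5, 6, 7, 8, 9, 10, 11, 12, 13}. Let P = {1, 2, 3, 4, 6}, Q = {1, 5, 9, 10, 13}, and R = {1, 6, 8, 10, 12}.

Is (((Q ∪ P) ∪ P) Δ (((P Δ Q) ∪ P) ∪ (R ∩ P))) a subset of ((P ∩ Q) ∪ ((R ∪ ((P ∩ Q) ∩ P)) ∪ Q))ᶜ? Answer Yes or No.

Q ∪ P = {1, 2, 3, 4, 5, 6, 9, 10, 13}
(Q ∪ P) ∪ P = {1, 2, 3, 4, 5, 6, 9, 10, 13}
P Δ Q = {2, 3, 4, 5, 6, 9, 10, 13}
(P Δ Q) ∪ P = {1, 2, 3, 4, 5, 6, 9, 10, 13}
R ∩ P = {1, 6}
((P Δ Q) ∪ P) ∪ (R ∩ P) = {1, 2, 3, 4, 5, 6, 9, 10, 13}
((Q ∪ P) ∪ P) Δ (((P Δ Q) ∪ P) ∪ (R ∩ P)) = {}
P ∩ Q = {1}
(P ∩ Q) ∩ P = {1}
R ∪ ((P ∩ Q) ∩ P) = {1, 6, 8, 10, 12}
(R ∪ ((P ∩ Q) ∩ P)) ∪ Q = {1, 5, 6, 8, 9, 10, 12, 13}
(P ∩ Q) ∪ ((R ∪ ((P ∩ Q) ∩ P)) ∪ Q) = {1, 5, 6, 8, 9, 10, 12, 13}
((P ∩ Q) ∪ ((R ∪ ((P ∩ Q) ∩ P)) ∪ Q))ᶜ = {2, 3, 4, 7, 11}
Every element of {} is in {2, 3, 4, 7, 11}, so ((Q ∪ P) ∪ P) Δ (((P Δ Q) ∪ P) ∪ (R ∩ P)) ⊆ ((P ∩ Q) ∪ ((R ∪ ((P ∩ Q) ∩ P)) ∪ Q))ᶜ.

Yes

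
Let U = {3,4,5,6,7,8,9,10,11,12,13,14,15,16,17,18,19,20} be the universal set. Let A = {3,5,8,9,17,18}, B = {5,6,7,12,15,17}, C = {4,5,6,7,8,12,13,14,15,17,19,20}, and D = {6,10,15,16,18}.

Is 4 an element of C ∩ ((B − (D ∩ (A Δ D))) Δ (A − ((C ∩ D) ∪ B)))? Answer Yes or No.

No

4 ∉ A and 4 ∉ D, so 4 ∉ A Δ D
4 ∉ D and 4 ∉ (A Δ D), so 4 ∉ D ∩ (A Δ D)
4 ∉ B and 4 ∉ (D ∩ (A Δ D)), so 4 ∉ B − (D ∩ (A Δ D))
4 ∈ C and 4 ∉ D, so 4 ∉ C ∩ D
4 ∉ (C ∩ D) and 4 ∉ B, so 4 ∉ (C ∩ D) ∪ B
4 ∉ A and 4 ∉ ((C ∩ D) ∪ B), so 4 ∉ A − ((C ∩ D) ∪ B)
4 ∉ (B − (D ∩ (A Δ D))) and 4 ∉ (A − ((C ∩ D) ∪ B)), so 4 ∉ (B − (D ∩ (A Δ D))) Δ (A − ((C ∩ D) ∪ B))
4 ∈ C and 4 ∉ ((B − (D ∩ (A Δ D))) Δ (A − ((C ∩ D) ∪ B))), so 4 ∉ C ∩ ((B − (D ∩ (A Δ D))) Δ (A − ((C ∩ D) ∪ B)))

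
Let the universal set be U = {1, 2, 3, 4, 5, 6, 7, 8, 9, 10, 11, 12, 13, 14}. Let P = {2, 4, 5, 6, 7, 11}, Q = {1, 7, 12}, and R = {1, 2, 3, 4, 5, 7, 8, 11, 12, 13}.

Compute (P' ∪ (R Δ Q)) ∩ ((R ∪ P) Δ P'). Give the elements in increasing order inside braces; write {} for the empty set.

P' = {1, 3, 8, 9, 10, 12, 13, 14}
R Δ Q = {2, 3, 4, 5, 8, 11, 13}
P' ∪ (R Δ Q) = {1, 2, 3, 4, 5, 8, 9, 10, 11, 12, 13, 14}
R ∪ P = {1, 2, 3, 4, 5, 6, 7, 8, 11, 12, 13}
(R ∪ P) Δ P' = {2, 4, 5, 6, 7, 9, 10, 11, 14}
(P' ∪ (R Δ Q)) ∩ ((R ∪ P) Δ P') = {2, 4, 5, 9, 10, 11, 14}

{2, 4, 5, 9, 10, 11, 14}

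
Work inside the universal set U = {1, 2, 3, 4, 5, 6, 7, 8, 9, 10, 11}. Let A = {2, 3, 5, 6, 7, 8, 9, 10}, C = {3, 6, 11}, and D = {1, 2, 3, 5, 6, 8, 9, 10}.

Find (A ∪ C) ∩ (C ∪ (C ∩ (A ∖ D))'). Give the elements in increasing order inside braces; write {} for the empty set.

A ∪ C = {2, 3, 5, 6, 7, 8, 9, 10, 11}
A ∖ D = {7}
C ∩ (A ∖ D) = {}
(C ∩ (A ∖ D))' = {1, 2, 3, 4, 5, 6, 7, 8, 9, 10, 11}
C ∪ (C ∩ (A ∖ D))' = {1, 2, 3, 4, 5, 6, 7, 8, 9, 10, 11}
(A ∪ C) ∩ (C ∪ (C ∩ (A ∖ D))') = {2, 3, 5, 6, 7, 8, 9, 10, 11}

{2, 3, 5, 6, 7, 8, 9, 10, 11}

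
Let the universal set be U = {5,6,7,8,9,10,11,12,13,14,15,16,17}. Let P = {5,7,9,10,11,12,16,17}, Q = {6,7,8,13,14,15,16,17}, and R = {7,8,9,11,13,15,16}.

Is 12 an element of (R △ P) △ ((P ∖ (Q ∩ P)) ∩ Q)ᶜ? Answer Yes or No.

No

12 ∉ R and 12 ∈ P, so 12 ∈ R △ P
12 ∉ Q and 12 ∈ P, so 12 ∉ Q ∩ P
12 ∈ P and 12 ∉ (Q ∩ P), so 12 ∈ P ∖ (Q ∩ P)
12 ∈ (P ∖ (Q ∩ P)) and 12 ∉ Q, so 12 ∉ (P ∖ (Q ∩ P)) ∩ Q
12 ∈ ((P ∖ (Q ∩ P)) ∩ Q)ᶜ since 12 ∉ ((P ∖ (Q ∩ P)) ∩ Q)
12 ∈ (R △ P) and 12 ∈ ((P ∖ (Q ∩ P)) ∩ Q)ᶜ, so 12 ∉ (R △ P) △ ((P ∖ (Q ∩ P)) ∩ Q)ᶜ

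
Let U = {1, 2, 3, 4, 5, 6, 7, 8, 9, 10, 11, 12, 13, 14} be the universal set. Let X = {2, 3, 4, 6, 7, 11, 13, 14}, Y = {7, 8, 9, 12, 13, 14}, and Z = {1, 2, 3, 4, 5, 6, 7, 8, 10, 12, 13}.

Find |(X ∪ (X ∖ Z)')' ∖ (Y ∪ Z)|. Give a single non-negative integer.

X ∖ Z = {11, 14}
(X ∖ Z)' = {1, 2, 3, 4, 5, 6, 7, 8, 9, 10, 12, 13}
X ∪ (X ∖ Z)' = {1, 2, 3, 4, 5, 6, 7, 8, 9, 10, 11, 12, 13, 14}
(X ∪ (X ∖ Z)')' = {}
Y ∪ Z = {1, 2, 3, 4, 5, 6, 7, 8, 9, 10, 12, 13, 14}
(X ∪ (X ∖ Z)')' ∖ (Y ∪ Z) = {}
|(X ∪ (X ∖ Z)')' ∖ (Y ∪ Z)| = 0

0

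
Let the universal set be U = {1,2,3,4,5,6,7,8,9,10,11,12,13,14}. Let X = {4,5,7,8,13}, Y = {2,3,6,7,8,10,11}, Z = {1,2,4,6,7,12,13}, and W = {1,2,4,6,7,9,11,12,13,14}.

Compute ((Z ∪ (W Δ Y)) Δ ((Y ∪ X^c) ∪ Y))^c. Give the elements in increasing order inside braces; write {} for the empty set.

W Δ Y = {1,3,4,8,9,10,12,13,14}
Z ∪ (W Δ Y) = {1,2,3,4,6,7,8,9,10,12,13,14}
X^c = {1,2,3,6,9,10,11,12,14}
Y ∪ X^c = {1,2,3,6,7,8,9,10,11,12,14}
(Y ∪ X^c) ∪ Y = {1,2,3,6,7,8,9,10,11,12,14}
(Z ∪ (W Δ Y)) Δ ((Y ∪ X^c) ∪ Y) = {4,11,13}
((Z ∪ (W Δ Y)) Δ ((Y ∪ X^c) ∪ Y))^c = {1,2,3,5,6,7,8,9,10,12,14}

{1,2,3,5,6,7,8,9,10,12,14}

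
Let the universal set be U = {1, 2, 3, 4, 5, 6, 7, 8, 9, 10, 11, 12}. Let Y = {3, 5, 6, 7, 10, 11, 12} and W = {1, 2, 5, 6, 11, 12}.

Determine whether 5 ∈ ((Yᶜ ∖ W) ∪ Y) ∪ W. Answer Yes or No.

5 ∈ Y, so 5 ∉ Yᶜ
5 ∉ Yᶜ and 5 ∈ W, so 5 ∉ Yᶜ ∖ W
5 ∉ (Yᶜ ∖ W) and 5 ∈ Y, so 5 ∈ (Yᶜ ∖ W) ∪ Y
5 ∈ ((Yᶜ ∖ W) ∪ Y) and 5 ∈ W, so 5 ∈ ((Yᶜ ∖ W) ∪ Y) ∪ W

Yes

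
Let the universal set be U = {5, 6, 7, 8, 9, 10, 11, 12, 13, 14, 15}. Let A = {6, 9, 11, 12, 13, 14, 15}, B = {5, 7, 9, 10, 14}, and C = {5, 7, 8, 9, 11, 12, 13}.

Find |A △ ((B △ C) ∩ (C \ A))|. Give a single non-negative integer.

B △ C = {8, 10, 11, 12, 13, 14}
C \ A = {5, 7, 8}
(B △ C) ∩ (C \ A) = {8}
A △ ((B △ C) ∩ (C \ A)) = {6, 8, 9, 11, 12, 13, 14, 15}
|A △ ((B △ C) ∩ (C \ A))| = 8

8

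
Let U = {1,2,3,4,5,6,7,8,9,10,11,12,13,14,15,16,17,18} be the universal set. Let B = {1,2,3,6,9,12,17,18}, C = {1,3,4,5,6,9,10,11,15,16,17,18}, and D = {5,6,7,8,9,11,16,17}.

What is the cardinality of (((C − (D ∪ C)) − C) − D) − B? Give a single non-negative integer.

D ∪ C = {1,3,4,5,6,7,8,9,10,11,15,16,17,18}
C − (D ∪ C) = {}
(C − (D ∪ C)) − C = {}
((C − (D ∪ C)) − C) − D = {}
(((C − (D ∪ C)) − C) − D) − B = {}
|(((C − (D ∪ C)) − C) − D) − B| = 0

0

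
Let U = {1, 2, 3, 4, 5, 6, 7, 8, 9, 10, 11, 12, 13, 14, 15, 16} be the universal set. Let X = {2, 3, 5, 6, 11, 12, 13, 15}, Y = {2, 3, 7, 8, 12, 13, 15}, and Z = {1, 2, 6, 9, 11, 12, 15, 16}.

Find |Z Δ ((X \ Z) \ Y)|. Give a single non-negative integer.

X \ Z = {3, 5, 13}
(X \ Z) \ Y = {5}
Z Δ ((X \ Z) \ Y) = {1, 2, 5, 6, 9, 11, 12, 15, 16}
|Z Δ ((X \ Z) \ Y)| = 9

9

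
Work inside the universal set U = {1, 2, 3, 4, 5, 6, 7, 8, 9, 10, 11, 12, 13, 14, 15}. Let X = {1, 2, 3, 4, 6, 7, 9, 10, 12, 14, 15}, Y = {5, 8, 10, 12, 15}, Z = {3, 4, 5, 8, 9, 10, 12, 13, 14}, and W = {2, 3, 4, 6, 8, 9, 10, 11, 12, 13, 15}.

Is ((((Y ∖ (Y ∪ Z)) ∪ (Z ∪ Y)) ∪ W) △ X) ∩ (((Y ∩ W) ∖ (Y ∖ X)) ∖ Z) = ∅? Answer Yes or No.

Y ∪ Z = {3, 4, 5, 8, 9, 10, 12, 13, 14, 15}
Y ∖ (Y ∪ Z) = {}
Z ∪ Y = {3, 4, 5, 8, 9, 10, 12, 13, 14, 15}
(Y ∖ (Y ∪ Z)) ∪ (Z ∪ Y) = {3, 4, 5, 8, 9, 10, 12, 13, 14, 15}
((Y ∖ (Y ∪ Z)) ∪ (Z ∪ Y)) ∪ W = {2, 3, 4, 5, 6, 8, 9, 10, 11, 12, 13, 14, 15}
(((Y ∖ (Y ∪ Z)) ∪ (Z ∪ Y)) ∪ W) △ X = {1, 5, 7, 8, 11, 13}
Y ∩ W = {8, 10, 12, 15}
Y ∖ X = {5, 8}
(Y ∩ W) ∖ (Y ∖ X) = {10, 12, 15}
((Y ∩ W) ∖ (Y ∖ X)) ∖ Z = {15}
{1, 5, 7, 8, 11, 13} and {15} share no elements.

Yes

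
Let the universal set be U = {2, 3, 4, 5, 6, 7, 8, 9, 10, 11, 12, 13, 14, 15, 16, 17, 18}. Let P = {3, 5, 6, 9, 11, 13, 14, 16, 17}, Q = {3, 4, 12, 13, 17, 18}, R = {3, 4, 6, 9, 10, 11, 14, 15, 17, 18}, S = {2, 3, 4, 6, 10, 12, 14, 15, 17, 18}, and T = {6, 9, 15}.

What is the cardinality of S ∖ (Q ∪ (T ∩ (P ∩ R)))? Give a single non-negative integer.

P ∩ R = {3, 6, 9, 11, 14, 17}
T ∩ (P ∩ R) = {6, 9}
Q ∪ (T ∩ (P ∩ R)) = {3, 4, 6, 9, 12, 13, 17, 18}
S ∖ (Q ∪ (T ∩ (P ∩ R))) = {2, 10, 14, 15}
|S ∖ (Q ∪ (T ∩ (P ∩ R)))| = 4

4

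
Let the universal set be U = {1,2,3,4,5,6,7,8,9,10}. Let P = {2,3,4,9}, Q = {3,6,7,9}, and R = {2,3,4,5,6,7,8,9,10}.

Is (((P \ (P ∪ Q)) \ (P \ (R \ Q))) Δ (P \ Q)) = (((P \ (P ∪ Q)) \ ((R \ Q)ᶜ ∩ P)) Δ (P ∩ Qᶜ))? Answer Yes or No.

P ∪ Q = {2,3,4,6,7,9}
P \ (P ∪ Q) = {}
R \ Q = {2,4,5,8,10}
P \ (R \ Q) = {3,9}
(P \ (P ∪ Q)) \ (P \ (R \ Q)) = {}
P \ Q = {2,4}
((P \ (P ∪ Q)) \ (P \ (R \ Q))) Δ (P \ Q) = {2,4}
(R \ Q)ᶜ = {1,3,6,7,9}
(R \ Q)ᶜ ∩ P = {3,9}
(P \ (P ∪ Q)) \ ((R \ Q)ᶜ ∩ P) = {}
Qᶜ = {1,2,4,5,8,10}
P ∩ Qᶜ = {2,4}
((P \ (P ∪ Q)) \ ((R \ Q)ᶜ ∩ P)) Δ (P ∩ Qᶜ) = {2,4}
Both equal {2,4}, so ((P \ (P ∪ Q)) \ (P \ (R \ Q))) Δ (P \ Q) = ((P \ (P ∪ Q)) \ ((R \ Q)ᶜ ∩ P)) Δ (P ∩ Qᶜ).

Yes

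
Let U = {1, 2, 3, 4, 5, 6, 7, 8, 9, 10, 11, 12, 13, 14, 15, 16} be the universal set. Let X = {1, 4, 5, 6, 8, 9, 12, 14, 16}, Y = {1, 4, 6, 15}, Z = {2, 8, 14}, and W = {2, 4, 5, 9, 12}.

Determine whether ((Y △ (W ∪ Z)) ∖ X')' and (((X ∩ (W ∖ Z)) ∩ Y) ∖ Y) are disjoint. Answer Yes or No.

Yes

W ∪ Z = {2, 4, 5, 8, 9, 12, 14}
Y △ (W ∪ Z) = {1, 2, 5, 6, 8, 9, 12, 14, 15}
X' = {2, 3, 7, 10, 11, 13, 15}
(Y △ (W ∪ Z)) ∖ X' = {1, 5, 6, 8, 9, 12, 14}
((Y △ (W ∪ Z)) ∖ X')' = {2, 3, 4, 7, 10, 11, 13, 15, 16}
W ∖ Z = {4, 5, 9, 12}
X ∩ (W ∖ Z) = {4, 5, 9, 12}
(X ∩ (W ∖ Z)) ∩ Y = {4}
((X ∩ (W ∖ Z)) ∩ Y) ∖ Y = {}
{2, 3, 4, 7, 10, 11, 13, 15, 16} and {} share no elements.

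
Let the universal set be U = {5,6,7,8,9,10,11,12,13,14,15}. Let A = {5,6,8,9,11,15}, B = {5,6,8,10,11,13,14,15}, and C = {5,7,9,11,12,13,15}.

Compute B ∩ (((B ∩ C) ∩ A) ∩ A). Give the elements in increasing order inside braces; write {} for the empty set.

{5,11,15}

B ∩ C = {5,11,13,15}
(B ∩ C) ∩ A = {5,11,15}
((B ∩ C) ∩ A) ∩ A = {5,11,15}
B ∩ (((B ∩ C) ∩ A) ∩ A) = {5,11,15}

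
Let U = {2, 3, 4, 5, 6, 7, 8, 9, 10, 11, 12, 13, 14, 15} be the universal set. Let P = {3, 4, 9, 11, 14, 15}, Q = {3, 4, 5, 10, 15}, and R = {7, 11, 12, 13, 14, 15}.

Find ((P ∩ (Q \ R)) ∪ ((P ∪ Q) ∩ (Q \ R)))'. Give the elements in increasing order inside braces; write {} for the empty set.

{2, 6, 7, 8, 9, 11, 12, 13, 14, 15}

Q \ R = {3, 4, 5, 10}
P ∩ (Q \ R) = {3, 4}
P ∪ Q = {3, 4, 5, 9, 10, 11, 14, 15}
(P ∪ Q) ∩ (Q \ R) = {3, 4, 5, 10}
(P ∩ (Q \ R)) ∪ ((P ∪ Q) ∩ (Q \ R)) = {3, 4, 5, 10}
((P ∩ (Q \ R)) ∪ ((P ∪ Q) ∩ (Q \ R)))' = {2, 6, 7, 8, 9, 11, 12, 13, 14, 15}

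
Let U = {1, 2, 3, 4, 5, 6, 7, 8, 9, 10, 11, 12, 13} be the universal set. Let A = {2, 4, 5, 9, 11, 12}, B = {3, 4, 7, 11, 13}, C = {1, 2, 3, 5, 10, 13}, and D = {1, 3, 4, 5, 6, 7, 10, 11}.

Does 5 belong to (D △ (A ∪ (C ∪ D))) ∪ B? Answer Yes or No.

No

5 ∈ C and 5 ∈ D, so 5 ∈ C ∪ D
5 ∈ A and 5 ∈ (C ∪ D), so 5 ∈ A ∪ (C ∪ D)
5 ∈ D and 5 ∈ (A ∪ (C ∪ D)), so 5 ∉ D △ (A ∪ (C ∪ D))
5 ∉ (D △ (A ∪ (C ∪ D))) and 5 ∉ B, so 5 ∉ (D △ (A ∪ (C ∪ D))) ∪ B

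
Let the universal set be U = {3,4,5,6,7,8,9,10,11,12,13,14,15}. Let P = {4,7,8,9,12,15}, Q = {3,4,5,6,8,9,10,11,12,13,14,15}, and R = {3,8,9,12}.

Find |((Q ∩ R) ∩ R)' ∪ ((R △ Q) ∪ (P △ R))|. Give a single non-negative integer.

Q ∩ R = {3,8,9,12}
(Q ∩ R) ∩ R = {3,8,9,12}
((Q ∩ R) ∩ R)' = {4,5,6,7,10,11,13,14,15}
R △ Q = {4,5,6,10,11,13,14,15}
P △ R = {3,4,7,15}
(R △ Q) ∪ (P △ R) = {3,4,5,6,7,10,11,13,14,15}
((Q ∩ R) ∩ R)' ∪ ((R △ Q) ∪ (P △ R)) = {3,4,5,6,7,10,11,13,14,15}
|((Q ∩ R) ∩ R)' ∪ ((R △ Q) ∪ (P △ R))| = 10

10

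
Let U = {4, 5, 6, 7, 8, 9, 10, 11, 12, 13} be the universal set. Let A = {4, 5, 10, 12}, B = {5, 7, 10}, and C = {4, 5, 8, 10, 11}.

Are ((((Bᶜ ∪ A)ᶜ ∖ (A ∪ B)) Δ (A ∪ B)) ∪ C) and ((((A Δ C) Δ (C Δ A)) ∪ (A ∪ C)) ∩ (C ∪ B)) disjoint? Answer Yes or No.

Bᶜ = {4, 6, 8, 9, 11, 12, 13}
Bᶜ ∪ A = {4, 5, 6, 8, 9, 10, 11, 12, 13}
(Bᶜ ∪ A)ᶜ = {7}
A ∪ B = {4, 5, 7, 10, 12}
(Bᶜ ∪ A)ᶜ ∖ (A ∪ B) = {}
((Bᶜ ∪ A)ᶜ ∖ (A ∪ B)) Δ (A ∪ B) = {4, 5, 7, 10, 12}
(((Bᶜ ∪ A)ᶜ ∖ (A ∪ B)) Δ (A ∪ B)) ∪ C = {4, 5, 7, 8, 10, 11, 12}
A Δ C = {8, 11, 12}
C Δ A = {8, 11, 12}
(A Δ C) Δ (C Δ A) = {}
A ∪ C = {4, 5, 8, 10, 11, 12}
((A Δ C) Δ (C Δ A)) ∪ (A ∪ C) = {4, 5, 8, 10, 11, 12}
C ∪ B = {4, 5, 7, 8, 10, 11}
(((A Δ C) Δ (C Δ A)) ∪ (A ∪ C)) ∩ (C ∪ B) = {4, 5, 8, 10, 11}
4 lies in both, so they are not disjoint.

No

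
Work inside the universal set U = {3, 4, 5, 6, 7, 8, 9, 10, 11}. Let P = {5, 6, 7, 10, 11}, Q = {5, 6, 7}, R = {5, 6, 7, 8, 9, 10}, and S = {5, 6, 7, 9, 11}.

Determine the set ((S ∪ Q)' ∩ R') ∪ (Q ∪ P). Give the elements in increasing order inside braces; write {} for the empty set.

S ∪ Q = {5, 6, 7, 9, 11}
(S ∪ Q)' = {3, 4, 8, 10}
R' = {3, 4, 11}
(S ∪ Q)' ∩ R' = {3, 4}
Q ∪ P = {5, 6, 7, 10, 11}
((S ∪ Q)' ∩ R') ∪ (Q ∪ P) = {3, 4, 5, 6, 7, 10, 11}

{3, 4, 5, 6, 7, 10, 11}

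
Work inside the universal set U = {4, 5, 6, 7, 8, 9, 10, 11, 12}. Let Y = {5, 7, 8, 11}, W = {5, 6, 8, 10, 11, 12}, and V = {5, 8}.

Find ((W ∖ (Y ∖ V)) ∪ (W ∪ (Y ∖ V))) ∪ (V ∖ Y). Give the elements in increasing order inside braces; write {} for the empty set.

Y ∖ V = {7, 11}
W ∖ (Y ∖ V) = {5, 6, 8, 10, 12}
W ∪ (Y ∖ V) = {5, 6, 7, 8, 10, 11, 12}
(W ∖ (Y ∖ V)) ∪ (W ∪ (Y ∖ V)) = {5, 6, 7, 8, 10, 11, 12}
V ∖ Y = {}
((W ∖ (Y ∖ V)) ∪ (W ∪ (Y ∖ V))) ∪ (V ∖ Y) = {5, 6, 7, 8, 10, 11, 12}

{5, 6, 7, 8, 10, 11, 12}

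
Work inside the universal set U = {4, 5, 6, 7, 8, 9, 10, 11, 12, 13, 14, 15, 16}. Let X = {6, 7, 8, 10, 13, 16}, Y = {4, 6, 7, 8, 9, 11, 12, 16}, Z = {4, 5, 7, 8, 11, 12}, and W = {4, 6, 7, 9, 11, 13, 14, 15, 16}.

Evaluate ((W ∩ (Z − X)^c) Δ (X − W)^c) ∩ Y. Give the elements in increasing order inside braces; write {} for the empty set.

Z − X = {4, 5, 11, 12}
(Z − X)^c = {6, 7, 8, 9, 10, 13, 14, 15, 16}
W ∩ (Z − X)^c = {6, 7, 9, 13, 14, 15, 16}
X − W = {8, 10}
(X − W)^c = {4, 5, 6, 7, 9, 11, 12, 13, 14, 15, 16}
(W ∩ (Z − X)^c) Δ (X − W)^c = {4, 5, 11, 12}
((W ∩ (Z − X)^c) Δ (X − W)^c) ∩ Y = {4, 11, 12}

{4, 11, 12}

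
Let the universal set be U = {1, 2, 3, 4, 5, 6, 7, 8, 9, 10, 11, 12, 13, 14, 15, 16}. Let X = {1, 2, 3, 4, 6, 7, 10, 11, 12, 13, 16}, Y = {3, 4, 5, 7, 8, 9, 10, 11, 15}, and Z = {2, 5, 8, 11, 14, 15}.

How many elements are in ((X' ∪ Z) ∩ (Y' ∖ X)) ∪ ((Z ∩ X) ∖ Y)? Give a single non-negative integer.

2

X' = {5, 8, 9, 14, 15}
X' ∪ Z = {2, 5, 8, 9, 11, 14, 15}
Y' = {1, 2, 6, 12, 13, 14, 16}
Y' ∖ X = {14}
(X' ∪ Z) ∩ (Y' ∖ X) = {14}
Z ∩ X = {2, 11}
(Z ∩ X) ∖ Y = {2}
((X' ∪ Z) ∩ (Y' ∖ X)) ∪ ((Z ∩ X) ∖ Y) = {2, 14}
|((X' ∪ Z) ∩ (Y' ∖ X)) ∪ ((Z ∩ X) ∖ Y)| = 2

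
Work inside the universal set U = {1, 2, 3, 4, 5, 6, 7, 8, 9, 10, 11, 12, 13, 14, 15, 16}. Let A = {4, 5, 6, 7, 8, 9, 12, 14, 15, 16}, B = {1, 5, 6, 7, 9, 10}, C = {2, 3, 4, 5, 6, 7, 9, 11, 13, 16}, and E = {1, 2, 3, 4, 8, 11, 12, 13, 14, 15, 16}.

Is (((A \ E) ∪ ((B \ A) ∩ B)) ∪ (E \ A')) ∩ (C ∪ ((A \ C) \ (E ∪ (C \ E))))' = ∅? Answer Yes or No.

No

A \ E = {5, 6, 7, 9}
B \ A = {1, 10}
(B \ A) ∩ B = {1, 10}
(A \ E) ∪ ((B \ A) ∩ B) = {1, 5, 6, 7, 9, 10}
A' = {1, 2, 3, 10, 11, 13}
E \ A' = {4, 8, 12, 14, 15, 16}
((A \ E) ∪ ((B \ A) ∩ B)) ∪ (E \ A') = {1, 4, 5, 6, 7, 8, 9, 10, 12, 14, 15, 16}
A \ C = {8, 12, 14, 15}
C \ E = {5, 6, 7, 9}
E ∪ (C \ E) = {1, 2, 3, 4, 5, 6, 7, 8, 9, 11, 12, 13, 14, 15, 16}
(A \ C) \ (E ∪ (C \ E)) = {}
C ∪ ((A \ C) \ (E ∪ (C \ E))) = {2, 3, 4, 5, 6, 7, 9, 11, 13, 16}
(C ∪ ((A \ C) \ (E ∪ (C \ E))))' = {1, 8, 10, 12, 14, 15}
1 lies in both, so they are not disjoint.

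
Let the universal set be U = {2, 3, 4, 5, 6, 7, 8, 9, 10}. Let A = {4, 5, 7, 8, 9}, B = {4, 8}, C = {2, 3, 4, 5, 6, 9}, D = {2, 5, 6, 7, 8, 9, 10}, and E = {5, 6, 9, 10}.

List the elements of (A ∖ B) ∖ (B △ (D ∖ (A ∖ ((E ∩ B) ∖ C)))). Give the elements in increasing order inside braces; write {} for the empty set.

{5, 7, 9}

A ∖ B = {5, 7, 9}
E ∩ B = {}
(E ∩ B) ∖ C = {}
A ∖ ((E ∩ B) ∖ C) = {4, 5, 7, 8, 9}
D ∖ (A ∖ ((E ∩ B) ∖ C)) = {2, 6, 10}
B △ (D ∖ (A ∖ ((E ∩ B) ∖ C))) = {2, 4, 6, 8, 10}
(A ∖ B) ∖ (B △ (D ∖ (A ∖ ((E ∩ B) ∖ C)))) = {5, 7, 9}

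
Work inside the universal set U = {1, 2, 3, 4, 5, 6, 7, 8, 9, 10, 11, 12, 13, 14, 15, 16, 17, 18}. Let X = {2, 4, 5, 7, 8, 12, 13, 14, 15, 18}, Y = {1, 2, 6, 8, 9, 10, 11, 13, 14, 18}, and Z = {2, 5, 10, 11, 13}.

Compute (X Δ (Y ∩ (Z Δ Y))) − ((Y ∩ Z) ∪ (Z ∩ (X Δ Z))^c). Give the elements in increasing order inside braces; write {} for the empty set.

{}

Z Δ Y = {1, 5, 6, 8, 9, 14, 18}
Y ∩ (Z Δ Y) = {1, 6, 8, 9, 14, 18}
X Δ (Y ∩ (Z Δ Y)) = {1, 2, 4, 5, 6, 7, 9, 12, 13, 15}
Y ∩ Z = {2, 10, 11, 13}
X Δ Z = {4, 7, 8, 10, 11, 12, 14, 15, 18}
Z ∩ (X Δ Z) = {10, 11}
(Z ∩ (X Δ Z))^c = {1, 2, 3, 4, 5, 6, 7, 8, 9, 12, 13, 14, 15, 16, 17, 18}
(Y ∩ Z) ∪ (Z ∩ (X Δ Z))^c = {1, 2, 3, 4, 5, 6, 7, 8, 9, 10, 11, 12, 13, 14, 15, 16, 17, 18}
(X Δ (Y ∩ (Z Δ Y))) − ((Y ∩ Z) ∪ (Z ∩ (X Δ Z))^c) = {}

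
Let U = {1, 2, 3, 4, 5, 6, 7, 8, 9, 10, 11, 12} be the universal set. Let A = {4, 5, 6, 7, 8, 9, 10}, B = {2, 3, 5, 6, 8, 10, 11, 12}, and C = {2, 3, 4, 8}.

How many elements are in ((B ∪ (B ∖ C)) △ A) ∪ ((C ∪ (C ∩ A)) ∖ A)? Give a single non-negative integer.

7

B ∖ C = {5, 6, 10, 11, 12}
B ∪ (B ∖ C) = {2, 3, 5, 6, 8, 10, 11, 12}
(B ∪ (B ∖ C)) △ A = {2, 3, 4, 7, 9, 11, 12}
C ∩ A = {4, 8}
C ∪ (C ∩ A) = {2, 3, 4, 8}
(C ∪ (C ∩ A)) ∖ A = {2, 3}
((B ∪ (B ∖ C)) △ A) ∪ ((C ∪ (C ∩ A)) ∖ A) = {2, 3, 4, 7, 9, 11, 12}
|((B ∪ (B ∖ C)) △ A) ∪ ((C ∪ (C ∩ A)) ∖ A)| = 7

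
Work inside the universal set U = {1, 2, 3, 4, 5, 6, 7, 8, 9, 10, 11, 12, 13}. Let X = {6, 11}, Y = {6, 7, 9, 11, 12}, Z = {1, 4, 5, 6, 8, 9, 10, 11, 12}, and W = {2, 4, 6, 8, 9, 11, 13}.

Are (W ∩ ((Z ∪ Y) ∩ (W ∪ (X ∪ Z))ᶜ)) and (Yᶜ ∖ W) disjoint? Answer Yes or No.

Yes

Z ∪ Y = {1, 4, 5, 6, 7, 8, 9, 10, 11, 12}
X ∪ Z = {1, 4, 5, 6, 8, 9, 10, 11, 12}
W ∪ (X ∪ Z) = {1, 2, 4, 5, 6, 8, 9, 10, 11, 12, 13}
(W ∪ (X ∪ Z))ᶜ = {3, 7}
(Z ∪ Y) ∩ (W ∪ (X ∪ Z))ᶜ = {7}
W ∩ ((Z ∪ Y) ∩ (W ∪ (X ∪ Z))ᶜ) = {}
Yᶜ = {1, 2, 3, 4, 5, 8, 10, 13}
Yᶜ ∖ W = {1, 3, 5, 10}
{} and {1, 3, 5, 10} share no elements.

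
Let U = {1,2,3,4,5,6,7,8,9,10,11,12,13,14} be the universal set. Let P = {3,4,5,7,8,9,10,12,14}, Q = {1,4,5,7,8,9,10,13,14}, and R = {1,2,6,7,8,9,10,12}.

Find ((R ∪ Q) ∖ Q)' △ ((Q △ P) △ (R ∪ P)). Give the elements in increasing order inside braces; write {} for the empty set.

{1,2,3,6,11}

R ∪ Q = {1,2,4,5,6,7,8,9,10,12,13,14}
(R ∪ Q) ∖ Q = {2,6,12}
((R ∪ Q) ∖ Q)' = {1,3,4,5,7,8,9,10,11,13,14}
Q △ P = {1,3,12,13}
R ∪ P = {1,2,3,4,5,6,7,8,9,10,12,14}
(Q △ P) △ (R ∪ P) = {2,4,5,6,7,8,9,10,13,14}
((R ∪ Q) ∖ Q)' △ ((Q △ P) △ (R ∪ P)) = {1,2,3,6,11}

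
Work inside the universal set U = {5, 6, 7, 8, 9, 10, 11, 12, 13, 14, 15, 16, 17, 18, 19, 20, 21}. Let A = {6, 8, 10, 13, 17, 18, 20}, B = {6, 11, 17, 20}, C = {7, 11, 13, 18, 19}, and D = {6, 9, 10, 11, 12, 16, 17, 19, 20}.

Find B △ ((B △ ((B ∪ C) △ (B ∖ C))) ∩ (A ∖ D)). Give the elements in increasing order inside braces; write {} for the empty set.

{6, 11, 13, 17, 18, 20}

B ∪ C = {6, 7, 11, 13, 17, 18, 19, 20}
B ∖ C = {6, 17, 20}
(B ∪ C) △ (B ∖ C) = {7, 11, 13, 18, 19}
B △ ((B ∪ C) △ (B ∖ C)) = {6, 7, 13, 17, 18, 19, 20}
A ∖ D = {8, 13, 18}
(B △ ((B ∪ C) △ (B ∖ C))) ∩ (A ∖ D) = {13, 18}
B △ ((B △ ((B ∪ C) △ (B ∖ C))) ∩ (A ∖ D)) = {6, 11, 13, 17, 18, 20}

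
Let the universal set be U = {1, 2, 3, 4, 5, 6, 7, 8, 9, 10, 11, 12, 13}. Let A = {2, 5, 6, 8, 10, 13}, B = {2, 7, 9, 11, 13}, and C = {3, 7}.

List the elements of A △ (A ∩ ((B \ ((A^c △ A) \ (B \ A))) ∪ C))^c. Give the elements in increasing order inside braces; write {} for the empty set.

A^c = {1, 3, 4, 7, 9, 11, 12}
A^c △ A = {1, 2, 3, 4, 5, 6, 7, 8, 9, 10, 11, 12, 13}
B \ A = {7, 9, 11}
(A^c △ A) \ (B \ A) = {1, 2, 3, 4, 5, 6, 8, 10, 12, 13}
B \ ((A^c △ A) \ (B \ A)) = {7, 9, 11}
(B \ ((A^c △ A) \ (B \ A))) ∪ C = {3, 7, 9, 11}
A ∩ ((B \ ((A^c △ A) \ (B \ A))) ∪ C) = {}
(A ∩ ((B \ ((A^c △ A) \ (B \ A))) ∪ C))^c = {1, 2, 3, 4, 5, 6, 7, 8, 9, 10, 11, 12, 13}
A △ (A ∩ ((B \ ((A^c △ A) \ (B \ A))) ∪ C))^c = {1, 3, 4, 7, 9, 11, 12}

{1, 3, 4, 7, 9, 11, 12}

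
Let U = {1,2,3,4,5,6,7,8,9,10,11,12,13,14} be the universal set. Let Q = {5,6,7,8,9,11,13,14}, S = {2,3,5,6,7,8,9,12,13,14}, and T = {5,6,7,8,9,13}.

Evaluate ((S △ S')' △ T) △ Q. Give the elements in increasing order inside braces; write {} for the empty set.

S' = {1,4,10,11}
S △ S' = {1,2,3,4,5,6,7,8,9,10,11,12,13,14}
(S △ S')' = {}
(S △ S')' △ T = {5,6,7,8,9,13}
((S △ S')' △ T) △ Q = {11,14}

{11,14}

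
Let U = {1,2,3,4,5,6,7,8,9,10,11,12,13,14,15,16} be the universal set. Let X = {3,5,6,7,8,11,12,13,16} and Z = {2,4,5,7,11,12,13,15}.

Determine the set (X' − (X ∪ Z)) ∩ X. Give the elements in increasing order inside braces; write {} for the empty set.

{}

X' = {1,2,4,9,10,14,15}
X ∪ Z = {2,3,4,5,6,7,8,11,12,13,15,16}
X' − (X ∪ Z) = {1,9,10,14}
(X' − (X ∪ Z)) ∩ X = {}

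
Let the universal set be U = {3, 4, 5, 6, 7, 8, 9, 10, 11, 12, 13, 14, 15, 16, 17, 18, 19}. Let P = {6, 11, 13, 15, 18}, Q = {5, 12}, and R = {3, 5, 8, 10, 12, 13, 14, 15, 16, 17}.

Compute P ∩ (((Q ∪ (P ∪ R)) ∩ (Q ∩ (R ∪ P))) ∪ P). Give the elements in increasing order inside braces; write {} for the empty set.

{6, 11, 13, 15, 18}

P ∪ R = {3, 5, 6, 8, 10, 11, 12, 13, 14, 15, 16, 17, 18}
Q ∪ (P ∪ R) = {3, 5, 6, 8, 10, 11, 12, 13, 14, 15, 16, 17, 18}
R ∪ P = {3, 5, 6, 8, 10, 11, 12, 13, 14, 15, 16, 17, 18}
Q ∩ (R ∪ P) = {5, 12}
(Q ∪ (P ∪ R)) ∩ (Q ∩ (R ∪ P)) = {5, 12}
((Q ∪ (P ∪ R)) ∩ (Q ∩ (R ∪ P))) ∪ P = {5, 6, 11, 12, 13, 15, 18}
P ∩ (((Q ∪ (P ∪ R)) ∩ (Q ∩ (R ∪ P))) ∪ P) = {6, 11, 13, 15, 18}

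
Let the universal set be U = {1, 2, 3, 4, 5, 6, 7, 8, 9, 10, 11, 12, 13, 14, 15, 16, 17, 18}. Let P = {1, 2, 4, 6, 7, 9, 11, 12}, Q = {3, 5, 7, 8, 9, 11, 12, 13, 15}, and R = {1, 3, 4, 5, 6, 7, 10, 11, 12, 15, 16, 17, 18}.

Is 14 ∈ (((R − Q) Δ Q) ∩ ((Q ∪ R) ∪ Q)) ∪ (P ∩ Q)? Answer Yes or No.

No

14 ∉ R and 14 ∉ Q, so 14 ∉ R − Q
14 ∉ (R − Q) and 14 ∉ Q, so 14 ∉ (R − Q) Δ Q
14 ∉ Q and 14 ∉ R, so 14 ∉ Q ∪ R
14 ∉ (Q ∪ R) and 14 ∉ Q, so 14 ∉ (Q ∪ R) ∪ Q
14 ∉ ((R − Q) Δ Q) and 14 ∉ ((Q ∪ R) ∪ Q), so 14 ∉ ((R − Q) Δ Q) ∩ ((Q ∪ R) ∪ Q)
14 ∉ P and 14 ∉ Q, so 14 ∉ P ∩ Q
14 ∉ (((R − Q) Δ Q) ∩ ((Q ∪ R) ∪ Q)) and 14 ∉ (P ∩ Q), so 14 ∉ (((R − Q) Δ Q) ∩ ((Q ∪ R) ∪ Q)) ∪ (P ∩ Q)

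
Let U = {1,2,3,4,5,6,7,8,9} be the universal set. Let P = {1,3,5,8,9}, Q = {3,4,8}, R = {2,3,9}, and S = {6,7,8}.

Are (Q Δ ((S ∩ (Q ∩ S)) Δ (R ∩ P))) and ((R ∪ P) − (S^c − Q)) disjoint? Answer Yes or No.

Q ∩ S = {8}
S ∩ (Q ∩ S) = {8}
R ∩ P = {3,9}
(S ∩ (Q ∩ S)) Δ (R ∩ P) = {3,8,9}
Q Δ ((S ∩ (Q ∩ S)) Δ (R ∩ P)) = {4,9}
R ∪ P = {1,2,3,5,8,9}
S^c = {1,2,3,4,5,9}
S^c − Q = {1,2,5,9}
(R ∪ P) − (S^c − Q) = {3,8}
{4,9} and {3,8} share no elements.

Yes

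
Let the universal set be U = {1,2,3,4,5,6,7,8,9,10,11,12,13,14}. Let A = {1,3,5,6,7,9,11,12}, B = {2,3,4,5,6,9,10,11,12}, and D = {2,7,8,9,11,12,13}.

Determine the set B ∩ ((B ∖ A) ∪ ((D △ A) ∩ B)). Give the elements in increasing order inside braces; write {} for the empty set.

B ∖ A = {2,4,10}
D △ A = {1,2,3,5,6,8,13}
(D △ A) ∩ B = {2,3,5,6}
(B ∖ A) ∪ ((D △ A) ∩ B) = {2,3,4,5,6,10}
B ∩ ((B ∖ A) ∪ ((D △ A) ∩ B)) = {2,3,4,5,6,10}

{2,3,4,5,6,10}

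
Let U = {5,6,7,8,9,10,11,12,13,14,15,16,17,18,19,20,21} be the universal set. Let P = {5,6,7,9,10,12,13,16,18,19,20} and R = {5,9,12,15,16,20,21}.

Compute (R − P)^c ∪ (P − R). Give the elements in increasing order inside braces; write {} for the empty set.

{5,6,7,8,9,10,11,12,13,14,16,17,18,19,20}

R − P = {15,21}
(R − P)^c = {5,6,7,8,9,10,11,12,13,14,16,17,18,19,20}
P − R = {6,7,10,13,18,19}
(R − P)^c ∪ (P − R) = {5,6,7,8,9,10,11,12,13,14,16,17,18,19,20}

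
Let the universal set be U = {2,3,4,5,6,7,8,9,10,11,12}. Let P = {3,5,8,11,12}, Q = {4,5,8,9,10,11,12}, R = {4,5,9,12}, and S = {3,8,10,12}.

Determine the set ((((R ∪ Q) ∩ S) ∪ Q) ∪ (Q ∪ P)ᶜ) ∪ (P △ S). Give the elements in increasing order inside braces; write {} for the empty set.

{2,4,5,6,7,8,9,10,11,12}

R ∪ Q = {4,5,8,9,10,11,12}
(R ∪ Q) ∩ S = {8,10,12}
((R ∪ Q) ∩ S) ∪ Q = {4,5,8,9,10,11,12}
Q ∪ P = {3,4,5,8,9,10,11,12}
(Q ∪ P)ᶜ = {2,6,7}
(((R ∪ Q) ∩ S) ∪ Q) ∪ (Q ∪ P)ᶜ = {2,4,5,6,7,8,9,10,11,12}
P △ S = {5,10,11}
((((R ∪ Q) ∩ S) ∪ Q) ∪ (Q ∪ P)ᶜ) ∪ (P △ S) = {2,4,5,6,7,8,9,10,11,12}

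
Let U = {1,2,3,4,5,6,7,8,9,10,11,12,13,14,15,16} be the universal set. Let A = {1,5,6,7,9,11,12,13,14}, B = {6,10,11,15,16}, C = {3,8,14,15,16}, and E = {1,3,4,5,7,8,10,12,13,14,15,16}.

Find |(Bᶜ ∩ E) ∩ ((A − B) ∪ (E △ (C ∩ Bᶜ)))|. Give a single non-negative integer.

Bᶜ = {1,2,3,4,5,7,8,9,12,13,14}
Bᶜ ∩ E = {1,3,4,5,7,8,12,13,14}
A − B = {1,5,7,9,12,13,14}
C ∩ Bᶜ = {3,8,14}
E △ (C ∩ Bᶜ) = {1,4,5,7,10,12,13,15,16}
(A − B) ∪ (E △ (C ∩ Bᶜ)) = {1,4,5,7,9,10,12,13,14,15,16}
(Bᶜ ∩ E) ∩ ((A − B) ∪ (E △ (C ∩ Bᶜ))) = {1,4,5,7,12,13,14}
|(Bᶜ ∩ E) ∩ ((A − B) ∪ (E △ (C ∩ Bᶜ)))| = 7

7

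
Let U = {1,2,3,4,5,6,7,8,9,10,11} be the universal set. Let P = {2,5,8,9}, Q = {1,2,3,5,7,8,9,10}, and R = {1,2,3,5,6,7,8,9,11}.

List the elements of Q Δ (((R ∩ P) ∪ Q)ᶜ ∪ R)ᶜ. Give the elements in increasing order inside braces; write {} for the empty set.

R ∩ P = {2,5,8,9}
(R ∩ P) ∪ Q = {1,2,3,5,7,8,9,10}
((R ∩ P) ∪ Q)ᶜ = {4,6,11}
((R ∩ P) ∪ Q)ᶜ ∪ R = {1,2,3,4,5,6,7,8,9,11}
(((R ∩ P) ∪ Q)ᶜ ∪ R)ᶜ = {10}
Q Δ (((R ∩ P) ∪ Q)ᶜ ∪ R)ᶜ = {1,2,3,5,7,8,9}

{1,2,3,5,7,8,9}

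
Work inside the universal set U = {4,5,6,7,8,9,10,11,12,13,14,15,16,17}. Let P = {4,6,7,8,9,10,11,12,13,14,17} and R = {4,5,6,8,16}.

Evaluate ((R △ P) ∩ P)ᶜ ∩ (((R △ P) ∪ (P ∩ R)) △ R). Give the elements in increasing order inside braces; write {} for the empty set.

{}

R △ P = {5,7,9,10,11,12,13,14,16,17}
(R △ P) ∩ P = {7,9,10,11,12,13,14,17}
((R △ P) ∩ P)ᶜ = {4,5,6,8,15,16}
P ∩ R = {4,6,8}
(R △ P) ∪ (P ∩ R) = {4,5,6,7,8,9,10,11,12,13,14,16,17}
((R △ P) ∪ (P ∩ R)) △ R = {7,9,10,11,12,13,14,17}
((R △ P) ∩ P)ᶜ ∩ (((R △ P) ∪ (P ∩ R)) △ R) = {}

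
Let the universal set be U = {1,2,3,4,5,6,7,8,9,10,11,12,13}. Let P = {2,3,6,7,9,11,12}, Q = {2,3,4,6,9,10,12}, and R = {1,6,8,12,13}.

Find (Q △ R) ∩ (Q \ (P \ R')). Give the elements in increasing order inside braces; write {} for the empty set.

Q △ R = {1,2,3,4,8,9,10,13}
R' = {2,3,4,5,7,9,10,11}
P \ R' = {6,12}
Q \ (P \ R') = {2,3,4,9,10}
(Q △ R) ∩ (Q \ (P \ R')) = {2,3,4,9,10}

{2,3,4,9,10}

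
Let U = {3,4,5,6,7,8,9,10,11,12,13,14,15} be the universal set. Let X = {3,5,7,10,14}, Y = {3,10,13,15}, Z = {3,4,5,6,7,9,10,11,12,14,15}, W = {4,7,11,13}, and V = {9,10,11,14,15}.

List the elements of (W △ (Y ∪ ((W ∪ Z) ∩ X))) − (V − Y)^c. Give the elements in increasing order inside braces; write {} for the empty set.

{11,14}

W ∪ Z = {3,4,5,6,7,9,10,11,12,13,14,15}
(W ∪ Z) ∩ X = {3,5,7,10,14}
Y ∪ ((W ∪ Z) ∩ X) = {3,5,7,10,13,14,15}
W △ (Y ∪ ((W ∪ Z) ∩ X)) = {3,4,5,10,11,14,15}
V − Y = {9,11,14}
(V − Y)^c = {3,4,5,6,7,8,10,12,13,15}
(W △ (Y ∪ ((W ∪ Z) ∩ X))) − (V − Y)^c = {11,14}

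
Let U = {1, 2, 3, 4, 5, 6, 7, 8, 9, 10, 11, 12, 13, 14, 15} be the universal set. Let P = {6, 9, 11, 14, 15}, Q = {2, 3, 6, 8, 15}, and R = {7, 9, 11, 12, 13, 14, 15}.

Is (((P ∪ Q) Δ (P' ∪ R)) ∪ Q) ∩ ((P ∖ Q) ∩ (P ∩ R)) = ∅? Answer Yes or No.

Yes

P ∪ Q = {2, 3, 6, 8, 9, 11, 14, 15}
P' = {1, 2, 3, 4, 5, 7, 8, 10, 12, 13}
P' ∪ R = {1, 2, 3, 4, 5, 7, 8, 9, 10, 11, 12, 13, 14, 15}
(P ∪ Q) Δ (P' ∪ R) = {1, 4, 5, 6, 7, 10, 12, 13}
((P ∪ Q) Δ (P' ∪ R)) ∪ Q = {1, 2, 3, 4, 5, 6, 7, 8, 10, 12, 13, 15}
P ∖ Q = {9, 11, 14}
P ∩ R = {9, 11, 14, 15}
(P ∖ Q) ∩ (P ∩ R) = {9, 11, 14}
{1, 2, 3, 4, 5, 6, 7, 8, 10, 12, 13, 15} and {9, 11, 14} share no elements.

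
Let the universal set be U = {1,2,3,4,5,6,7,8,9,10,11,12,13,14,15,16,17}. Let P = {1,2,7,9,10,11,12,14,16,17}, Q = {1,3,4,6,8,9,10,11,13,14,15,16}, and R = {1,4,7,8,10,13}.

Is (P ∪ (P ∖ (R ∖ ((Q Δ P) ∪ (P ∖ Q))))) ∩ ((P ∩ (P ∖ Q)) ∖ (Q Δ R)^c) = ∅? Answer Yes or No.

Q Δ P = {2,3,4,6,7,8,12,13,15,17}
P ∖ Q = {2,7,12,17}
(Q Δ P) ∪ (P ∖ Q) = {2,3,4,6,7,8,12,13,15,17}
R ∖ ((Q Δ P) ∪ (P ∖ Q)) = {1,10}
P ∖ (R ∖ ((Q Δ P) ∪ (P ∖ Q))) = {2,7,9,11,12,14,16,17}
P ∪ (P ∖ (R ∖ ((Q Δ P) ∪ (P ∖ Q)))) = {1,2,7,9,10,11,12,14,16,17}
P ∩ (P ∖ Q) = {2,7,12,17}
Q Δ R = {3,6,7,9,11,14,15,16}
(Q Δ R)^c = {1,2,4,5,8,10,12,13,17}
(P ∩ (P ∖ Q)) ∖ (Q Δ R)^c = {7}
7 lies in both, so they are not disjoint.

No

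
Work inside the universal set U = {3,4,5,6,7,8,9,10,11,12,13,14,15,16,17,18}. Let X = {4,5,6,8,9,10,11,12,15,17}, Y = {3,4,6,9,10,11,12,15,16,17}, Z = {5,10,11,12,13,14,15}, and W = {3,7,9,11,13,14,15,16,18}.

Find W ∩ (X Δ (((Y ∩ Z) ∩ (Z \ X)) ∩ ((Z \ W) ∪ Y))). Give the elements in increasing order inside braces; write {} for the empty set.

{9,11,15}

Y ∩ Z = {10,11,12,15}
Z \ X = {13,14}
(Y ∩ Z) ∩ (Z \ X) = {}
Z \ W = {5,10,12}
(Z \ W) ∪ Y = {3,4,5,6,9,10,11,12,15,16,17}
((Y ∩ Z) ∩ (Z \ X)) ∩ ((Z \ W) ∪ Y) = {}
X Δ (((Y ∩ Z) ∩ (Z \ X)) ∩ ((Z \ W) ∪ Y)) = {4,5,6,8,9,10,11,12,15,17}
W ∩ (X Δ (((Y ∩ Z) ∩ (Z \ X)) ∩ ((Z \ W) ∪ Y))) = {9,11,15}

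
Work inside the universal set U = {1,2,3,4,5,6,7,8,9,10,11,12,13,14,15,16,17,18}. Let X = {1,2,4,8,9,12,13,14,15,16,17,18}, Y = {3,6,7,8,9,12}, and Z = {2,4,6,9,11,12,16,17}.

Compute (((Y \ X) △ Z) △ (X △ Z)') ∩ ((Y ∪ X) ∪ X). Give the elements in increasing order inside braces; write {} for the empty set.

Y \ X = {3,6,7}
(Y \ X) △ Z = {2,3,4,7,9,11,12,16,17}
X △ Z = {1,6,8,11,13,14,15,18}
(X △ Z)' = {2,3,4,5,7,9,10,12,16,17}
((Y \ X) △ Z) △ (X △ Z)' = {5,10,11}
Y ∪ X = {1,2,3,4,6,7,8,9,12,13,14,15,16,17,18}
(Y ∪ X) ∪ X = {1,2,3,4,6,7,8,9,12,13,14,15,16,17,18}
(((Y \ X) △ Z) △ (X △ Z)') ∩ ((Y ∪ X) ∪ X) = {}

{}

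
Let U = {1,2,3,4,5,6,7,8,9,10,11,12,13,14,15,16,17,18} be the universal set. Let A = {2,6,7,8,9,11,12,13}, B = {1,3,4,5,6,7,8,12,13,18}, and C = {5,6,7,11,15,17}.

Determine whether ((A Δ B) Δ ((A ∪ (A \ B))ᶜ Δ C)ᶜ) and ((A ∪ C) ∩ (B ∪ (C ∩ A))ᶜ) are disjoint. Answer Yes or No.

A Δ B = {1,2,3,4,5,9,11,18}
A \ B = {2,9,11}
A ∪ (A \ B) = {2,6,7,8,9,11,12,13}
(A ∪ (A \ B))ᶜ = {1,3,4,5,10,14,15,16,17,18}
(A ∪ (A \ B))ᶜ Δ C = {1,3,4,6,7,10,11,14,16,18}
((A ∪ (A \ B))ᶜ Δ C)ᶜ = {2,5,8,9,12,13,15,17}
(A Δ B) Δ ((A ∪ (A \ B))ᶜ Δ C)ᶜ = {1,3,4,8,11,12,13,15,17,18}
A ∪ C = {2,5,6,7,8,9,11,12,13,15,17}
C ∩ A = {6,7,11}
B ∪ (C ∩ A) = {1,3,4,5,6,7,8,11,12,13,18}
(B ∪ (C ∩ A))ᶜ = {2,9,10,14,15,16,17}
(A ∪ C) ∩ (B ∪ (C ∩ A))ᶜ = {2,9,15,17}
15 lies in both, so they are not disjoint.

No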